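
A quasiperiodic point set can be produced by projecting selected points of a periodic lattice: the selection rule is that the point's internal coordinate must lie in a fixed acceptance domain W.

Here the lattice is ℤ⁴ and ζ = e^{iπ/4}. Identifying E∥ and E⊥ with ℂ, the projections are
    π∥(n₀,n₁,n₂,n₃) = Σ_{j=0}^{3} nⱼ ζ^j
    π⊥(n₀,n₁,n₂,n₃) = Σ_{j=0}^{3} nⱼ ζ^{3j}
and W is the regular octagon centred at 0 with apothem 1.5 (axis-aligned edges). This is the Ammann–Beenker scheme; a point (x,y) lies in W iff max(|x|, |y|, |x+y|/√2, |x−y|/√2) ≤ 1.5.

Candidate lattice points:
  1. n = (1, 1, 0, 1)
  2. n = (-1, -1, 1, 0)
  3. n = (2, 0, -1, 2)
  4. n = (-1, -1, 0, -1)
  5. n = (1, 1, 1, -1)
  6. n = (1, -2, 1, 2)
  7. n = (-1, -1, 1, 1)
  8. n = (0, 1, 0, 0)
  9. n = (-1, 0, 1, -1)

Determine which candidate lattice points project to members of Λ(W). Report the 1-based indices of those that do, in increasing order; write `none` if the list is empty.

π⊥(n) = n₀ + n₁ζ³ + n₂ζ⁶ + n₃ζ⁹ where ζ = e^{iπ/4}.
candidate 1: n = (1, 1, 0, 1) → π⊥ ≈ (+1.000000, +1.414214); max(|x|,|y|,|x±y|/√2) = 1.707107 > 1.5 ⇒ ∉ W
candidate 2: n = (-1, -1, 1, 0) → π⊥ ≈ (-0.292893, -1.707107); max(|x|,|y|,|x±y|/√2) = 1.707107 > 1.5 ⇒ ∉ W
candidate 3: n = (2, 0, -1, 2) → π⊥ ≈ (+3.414214, +2.414214); max(|x|,|y|,|x±y|/√2) = 4.121320 > 1.5 ⇒ ∉ W
candidate 4: n = (-1, -1, 0, -1) → π⊥ ≈ (-1.000000, -1.414214); max(|x|,|y|,|x±y|/√2) = 1.707107 > 1.5 ⇒ ∉ W
candidate 5: n = (1, 1, 1, -1) → π⊥ ≈ (-0.414214, -1.000000); max(|x|,|y|,|x±y|/√2) = 1.000000 ≤ 1.5 ⇒ ∈ W
candidate 6: n = (1, -2, 1, 2) → π⊥ ≈ (+3.828427, -1.000000); max(|x|,|y|,|x±y|/√2) = 3.828427 > 1.5 ⇒ ∉ W
candidate 7: n = (-1, -1, 1, 1) → π⊥ ≈ (+0.414214, -1.000000); max(|x|,|y|,|x±y|/√2) = 1.000000 ≤ 1.5 ⇒ ∈ W
candidate 8: n = (0, 1, 0, 0) → π⊥ ≈ (-0.707107, +0.707107); max(|x|,|y|,|x±y|/√2) = 1.000000 ≤ 1.5 ⇒ ∈ W
candidate 9: n = (-1, 0, 1, -1) → π⊥ ≈ (-1.707107, -1.707107); max(|x|,|y|,|x±y|/√2) = 2.414214 > 1.5 ⇒ ∉ W

5, 7, 8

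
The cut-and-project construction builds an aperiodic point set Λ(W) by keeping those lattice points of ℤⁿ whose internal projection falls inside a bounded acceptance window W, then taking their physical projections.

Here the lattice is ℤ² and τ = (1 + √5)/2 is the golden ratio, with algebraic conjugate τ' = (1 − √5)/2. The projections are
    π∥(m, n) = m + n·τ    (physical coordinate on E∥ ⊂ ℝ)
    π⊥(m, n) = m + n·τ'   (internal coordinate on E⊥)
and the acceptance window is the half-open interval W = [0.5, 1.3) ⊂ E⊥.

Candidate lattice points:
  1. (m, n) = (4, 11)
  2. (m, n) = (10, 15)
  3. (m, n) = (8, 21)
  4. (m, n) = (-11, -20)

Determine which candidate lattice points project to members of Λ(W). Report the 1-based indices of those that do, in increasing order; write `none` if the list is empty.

Compute τ' = (1−√5)/2 = -0.618034, so π⊥(m,n) = m -0.618034·n.
#1 (4,11): internal coord 4 + (11)·τ' = -2.798374; -2.798374 ∉ [0.5, 1.3) → out
#2 (10,15): internal coord 10 + (15)·τ' = +0.729490; +0.729490 ∈ [0.5, 1.3) → IN Λ
#3 (8,21): internal coord 8 + (21)·τ' = -4.978714; -4.978714 ∉ [0.5, 1.3) → out
#4 (-11,-20): internal coord -11 + (-20)·τ' = +1.360680; +1.360680 ∉ [0.5, 1.3) → out

2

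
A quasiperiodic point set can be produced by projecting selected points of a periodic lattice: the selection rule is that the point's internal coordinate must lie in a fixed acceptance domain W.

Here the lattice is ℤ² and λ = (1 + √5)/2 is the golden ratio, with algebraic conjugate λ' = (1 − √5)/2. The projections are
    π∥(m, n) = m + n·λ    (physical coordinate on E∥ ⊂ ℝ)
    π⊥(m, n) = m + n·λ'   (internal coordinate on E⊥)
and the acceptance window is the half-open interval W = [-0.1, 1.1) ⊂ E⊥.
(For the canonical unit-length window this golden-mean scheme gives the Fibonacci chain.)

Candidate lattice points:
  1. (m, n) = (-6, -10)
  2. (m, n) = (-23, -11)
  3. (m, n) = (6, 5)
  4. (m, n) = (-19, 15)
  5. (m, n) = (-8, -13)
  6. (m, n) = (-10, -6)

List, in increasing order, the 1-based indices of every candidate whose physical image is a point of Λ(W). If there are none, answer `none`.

1, 5

Numerically λ ≈ 1.6180 and λ' = −1/λ ≈ -0.6180.
candidate 1: (m,n)=(-6,-10) → π∥ = -6-10·λ ≈ -22.1803, π⊥ = -6-10·λ' ≈ 0.1803 ∈ [-0.1, 1.1) ⇒ IN Λ
candidate 2: (m,n)=(-23,-11) → π∥ = -23-11·λ ≈ -40.7984, π⊥ = -23-11·λ' ≈ -16.2016 ∉ [-0.1, 1.1) ⇒ out
candidate 3: (m,n)=(6,5) → π∥ = 6+5·λ ≈ 14.0902, π⊥ = 6+5·λ' ≈ 2.9098 ∉ [-0.1, 1.1) ⇒ out
candidate 4: (m,n)=(-19,15) → π∥ = -19+15·λ ≈ 5.2705, π⊥ = -19+15·λ' ≈ -28.2705 ∉ [-0.1, 1.1) ⇒ out
candidate 5: (m,n)=(-8,-13) → π∥ = -8-13·λ ≈ -29.0344, π⊥ = -8-13·λ' ≈ 0.0344 ∈ [-0.1, 1.1) ⇒ IN Λ
candidate 6: (m,n)=(-10,-6) → π∥ = -10-6·λ ≈ -19.7082, π⊥ = -10-6·λ' ≈ -6.2918 ∉ [-0.1, 1.1) ⇒ out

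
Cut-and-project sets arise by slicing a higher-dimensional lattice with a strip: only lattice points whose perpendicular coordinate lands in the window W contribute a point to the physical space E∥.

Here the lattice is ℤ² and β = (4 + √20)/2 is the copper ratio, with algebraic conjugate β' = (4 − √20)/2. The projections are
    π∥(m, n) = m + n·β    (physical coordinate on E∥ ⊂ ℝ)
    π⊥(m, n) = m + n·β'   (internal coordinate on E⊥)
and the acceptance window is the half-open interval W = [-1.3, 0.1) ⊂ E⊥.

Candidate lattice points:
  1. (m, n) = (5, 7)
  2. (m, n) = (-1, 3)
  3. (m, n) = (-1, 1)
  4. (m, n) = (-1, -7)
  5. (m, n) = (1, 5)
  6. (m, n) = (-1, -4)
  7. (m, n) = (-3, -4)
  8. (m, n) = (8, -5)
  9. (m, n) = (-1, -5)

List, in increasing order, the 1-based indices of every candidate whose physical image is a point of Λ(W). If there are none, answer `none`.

3, 5, 6

β' = (4−√20)/2 ≈ -0.23607.
candidate 1: (m,n)=(5,7) → π∥ = 5+7·β ≈ 34.65248, π⊥ = 5+7·β' ≈ 3.34752 ∉ [-1.3, 0.1) ⇒ out
candidate 2: (m,n)=(-1,3) → π∥ = -1+3·β ≈ 11.70820, π⊥ = -1+3·β' ≈ -1.70820 ∉ [-1.3, 0.1) ⇒ out
candidate 3: (m,n)=(-1,1) → π∥ = -1+1·β ≈ 3.23607, π⊥ = -1+1·β' ≈ -1.23607 ∈ [-1.3, 0.1) ⇒ IN Λ
candidate 4: (m,n)=(-1,-7) → π∥ = -1-7·β ≈ -30.65248, π⊥ = -1-7·β' ≈ 0.65248 ∉ [-1.3, 0.1) ⇒ out
candidate 5: (m,n)=(1,5) → π∥ = 1+5·β ≈ 22.18034, π⊥ = 1+5·β' ≈ -0.18034 ∈ [-1.3, 0.1) ⇒ IN Λ
candidate 6: (m,n)=(-1,-4) → π∥ = -1-4·β ≈ -17.94427, π⊥ = -1-4·β' ≈ -0.05573 ∈ [-1.3, 0.1) ⇒ IN Λ
candidate 7: (m,n)=(-3,-4) → π∥ = -3-4·β ≈ -19.94427, π⊥ = -3-4·β' ≈ -2.05573 ∉ [-1.3, 0.1) ⇒ out
candidate 8: (m,n)=(8,-5) → π∥ = 8-5·β ≈ -13.18034, π⊥ = 8-5·β' ≈ 9.18034 ∉ [-1.3, 0.1) ⇒ out
candidate 9: (m,n)=(-1,-5) → π∥ = -1-5·β ≈ -22.18034, π⊥ = -1-5·β' ≈ 0.18034 ∉ [-1.3, 0.1) ⇒ out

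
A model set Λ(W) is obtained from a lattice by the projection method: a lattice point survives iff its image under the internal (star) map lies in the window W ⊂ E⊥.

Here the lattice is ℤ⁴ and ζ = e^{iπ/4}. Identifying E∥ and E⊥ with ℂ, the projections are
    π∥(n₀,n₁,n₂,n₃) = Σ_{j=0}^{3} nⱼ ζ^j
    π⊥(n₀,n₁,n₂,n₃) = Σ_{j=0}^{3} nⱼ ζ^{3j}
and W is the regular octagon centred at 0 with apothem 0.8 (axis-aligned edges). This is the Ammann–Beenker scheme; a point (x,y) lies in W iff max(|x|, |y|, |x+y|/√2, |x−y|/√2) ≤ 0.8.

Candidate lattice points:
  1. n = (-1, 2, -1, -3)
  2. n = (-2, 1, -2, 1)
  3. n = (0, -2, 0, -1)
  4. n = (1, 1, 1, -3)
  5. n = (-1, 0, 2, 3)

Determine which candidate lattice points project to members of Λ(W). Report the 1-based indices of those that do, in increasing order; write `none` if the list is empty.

none

With ζ = e^{iπ/4} the internal vectors are ζ^0,ζ^3,ζ^6,ζ^9.
#1 (-1, 2, -1, -3): internal (-4.5355, 0.2929); octagon support 4.5355 vs apothem 0.8 → ∉ W
#2 (-2, 1, -2, 1): internal (-2.0000, 3.4142); octagon support 3.8284 vs apothem 0.8 → ∉ W
#3 (0, -2, 0, -1): internal (0.7071, -2.1213); octagon support 2.1213 vs apothem 0.8 → ∉ W
#4 (1, 1, 1, -3): internal (-1.8284, -2.4142); octagon support 3.0000 vs apothem 0.8 → ∉ W
#5 (-1, 0, 2, 3): internal (1.1213, 0.1213); octagon support 1.1213 vs apothem 0.8 → ∉ W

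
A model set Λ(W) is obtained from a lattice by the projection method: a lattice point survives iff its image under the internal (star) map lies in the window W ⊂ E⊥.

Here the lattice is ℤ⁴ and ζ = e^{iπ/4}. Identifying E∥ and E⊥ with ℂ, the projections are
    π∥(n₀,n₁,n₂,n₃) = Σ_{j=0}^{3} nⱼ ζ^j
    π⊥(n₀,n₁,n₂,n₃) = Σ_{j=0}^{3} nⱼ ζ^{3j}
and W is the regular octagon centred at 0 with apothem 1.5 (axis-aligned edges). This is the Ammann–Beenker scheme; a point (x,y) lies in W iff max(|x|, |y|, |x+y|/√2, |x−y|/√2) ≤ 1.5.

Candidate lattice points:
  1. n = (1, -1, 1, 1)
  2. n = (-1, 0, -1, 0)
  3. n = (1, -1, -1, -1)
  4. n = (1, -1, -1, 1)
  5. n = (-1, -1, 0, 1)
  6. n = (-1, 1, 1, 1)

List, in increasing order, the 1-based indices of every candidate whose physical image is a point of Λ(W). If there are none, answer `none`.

2, 3, 5, 6

With ζ = e^{iπ/4} the internal vectors are ζ^0,ζ^3,ζ^6,ζ^9.
candidate 1: n = (1, -1, 1, 1) → π⊥ ≈ (+2.41421, -1.00000); max(|x|,|y|,|x±y|/√2) = 2.41421 > 1.5 ⇒ ∉ W
candidate 2: n = (-1, 0, -1, 0) → π⊥ ≈ (-1.00000, +1.00000); max(|x|,|y|,|x±y|/√2) = 1.41421 ≤ 1.5 ⇒ ∈ W
candidate 3: n = (1, -1, -1, -1) → π⊥ ≈ (+1.00000, -0.41421); max(|x|,|y|,|x±y|/√2) = 1.00000 ≤ 1.5 ⇒ ∈ W
candidate 4: n = (1, -1, -1, 1) → π⊥ ≈ (+2.41421, +1.00000); max(|x|,|y|,|x±y|/√2) = 2.41421 > 1.5 ⇒ ∉ W
candidate 5: n = (-1, -1, 0, 1) → π⊥ ≈ (+0.41421, +0.00000); max(|x|,|y|,|x±y|/√2) = 0.41421 ≤ 1.5 ⇒ ∈ W
candidate 6: n = (-1, 1, 1, 1) → π⊥ ≈ (-1.00000, +0.41421); max(|x|,|y|,|x±y|/√2) = 1.00000 ≤ 1.5 ⇒ ∈ W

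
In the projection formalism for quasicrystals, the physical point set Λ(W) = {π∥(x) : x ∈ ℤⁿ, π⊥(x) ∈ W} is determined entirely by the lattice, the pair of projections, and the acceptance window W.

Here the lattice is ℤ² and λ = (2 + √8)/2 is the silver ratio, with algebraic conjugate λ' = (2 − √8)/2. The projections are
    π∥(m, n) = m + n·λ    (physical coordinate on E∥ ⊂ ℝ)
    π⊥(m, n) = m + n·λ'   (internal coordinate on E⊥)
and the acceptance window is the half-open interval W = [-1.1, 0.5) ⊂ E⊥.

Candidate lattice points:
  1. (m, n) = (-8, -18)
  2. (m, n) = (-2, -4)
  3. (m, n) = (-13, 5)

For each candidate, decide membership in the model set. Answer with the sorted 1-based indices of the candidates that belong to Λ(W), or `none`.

1, 2

Numerically λ ≈ 2.41421 and λ' = −1/λ ≈ -0.41421.
[1] lift (-8,-18): star map gives -0.54416; window check -1.1 ≤ -0.54416 < 0.5 is true → IN Λ
[2] lift (-2,-4): star map gives -0.34315; window check -1.1 ≤ -0.34315 < 0.5 is true → IN Λ
[3] lift (-13,5): star map gives -15.07107; window check -1.1 ≤ -15.07107 < 0.5 is false → out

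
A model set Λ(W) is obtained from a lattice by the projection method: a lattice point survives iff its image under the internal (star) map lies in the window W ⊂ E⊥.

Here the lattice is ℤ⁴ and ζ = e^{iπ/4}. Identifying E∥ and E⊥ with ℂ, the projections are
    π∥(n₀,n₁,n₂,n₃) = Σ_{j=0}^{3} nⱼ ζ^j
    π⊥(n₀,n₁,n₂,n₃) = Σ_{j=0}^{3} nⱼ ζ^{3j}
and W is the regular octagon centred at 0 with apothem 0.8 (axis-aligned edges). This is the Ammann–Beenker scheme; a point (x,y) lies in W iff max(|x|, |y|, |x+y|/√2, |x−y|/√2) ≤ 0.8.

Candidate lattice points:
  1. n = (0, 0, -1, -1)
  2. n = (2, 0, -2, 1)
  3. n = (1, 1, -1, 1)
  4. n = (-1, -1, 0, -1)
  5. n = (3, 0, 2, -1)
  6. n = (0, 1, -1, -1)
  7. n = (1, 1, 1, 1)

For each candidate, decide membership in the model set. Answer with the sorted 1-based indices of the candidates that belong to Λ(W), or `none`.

Internal map: ζ^{3j} for j=0..3 gives (1,0), (−√2/2,√2/2), (0,−1), (√2/2,√2/2).
candidate 1: n = (0, 0, -1, -1) → π⊥ ≈ (-0.70711, +0.29289); max(|x|,|y|,|x±y|/√2) = 0.70711 ≤ 0.8 ⇒ ∈ W
candidate 2: n = (2, 0, -2, 1) → π⊥ ≈ (+2.70711, +2.70711); max(|x|,|y|,|x±y|/√2) = 3.82843 > 0.8 ⇒ ∉ W
candidate 3: n = (1, 1, -1, 1) → π⊥ ≈ (+1.00000, +2.41421); max(|x|,|y|,|x±y|/√2) = 2.41421 > 0.8 ⇒ ∉ W
candidate 4: n = (-1, -1, 0, -1) → π⊥ ≈ (-1.00000, -1.41421); max(|x|,|y|,|x±y|/√2) = 1.70711 > 0.8 ⇒ ∉ W
candidate 5: n = (3, 0, 2, -1) → π⊥ ≈ (+2.29289, -2.70711); max(|x|,|y|,|x±y|/√2) = 3.53553 > 0.8 ⇒ ∉ W
candidate 6: n = (0, 1, -1, -1) → π⊥ ≈ (-1.41421, +1.00000); max(|x|,|y|,|x±y|/√2) = 1.70711 > 0.8 ⇒ ∉ W
candidate 7: n = (1, 1, 1, 1) → π⊥ ≈ (+1.00000, +0.41421); max(|x|,|y|,|x±y|/√2) = 1.00000 > 0.8 ⇒ ∉ W

1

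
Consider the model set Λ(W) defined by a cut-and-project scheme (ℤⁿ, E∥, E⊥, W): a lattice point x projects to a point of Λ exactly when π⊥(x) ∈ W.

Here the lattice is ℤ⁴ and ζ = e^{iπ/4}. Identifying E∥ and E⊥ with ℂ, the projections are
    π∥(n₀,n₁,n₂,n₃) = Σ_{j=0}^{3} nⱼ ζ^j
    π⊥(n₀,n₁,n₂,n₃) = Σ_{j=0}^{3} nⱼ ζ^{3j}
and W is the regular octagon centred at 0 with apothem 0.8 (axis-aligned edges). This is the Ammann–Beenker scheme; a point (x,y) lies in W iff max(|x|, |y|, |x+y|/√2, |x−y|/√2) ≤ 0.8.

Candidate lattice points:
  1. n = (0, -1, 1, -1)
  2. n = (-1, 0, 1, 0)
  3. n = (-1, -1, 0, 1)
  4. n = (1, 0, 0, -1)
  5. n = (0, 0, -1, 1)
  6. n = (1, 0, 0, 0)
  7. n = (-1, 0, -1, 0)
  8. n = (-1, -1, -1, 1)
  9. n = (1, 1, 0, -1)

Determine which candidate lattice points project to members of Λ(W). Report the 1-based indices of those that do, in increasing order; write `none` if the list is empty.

Internal map: ζ^{3j} for j=0..3 gives (1,0), (−√2/2,√2/2), (0,−1), (√2/2,√2/2).
#1 (0, -1, 1, -1): internal (0.00000, -2.41421); octagon support 2.41421 vs apothem 0.8 → ∉ W
#2 (-1, 0, 1, 0): internal (-1.00000, -1.00000); octagon support 1.41421 vs apothem 0.8 → ∉ W
#3 (-1, -1, 0, 1): internal (0.41421, 0.00000); octagon support 0.41421 vs apothem 0.8 → ∈ W
#4 (1, 0, 0, -1): internal (0.29289, -0.70711); octagon support 0.70711 vs apothem 0.8 → ∈ W
#5 (0, 0, -1, 1): internal (0.70711, 1.70711); octagon support 1.70711 vs apothem 0.8 → ∉ W
#6 (1, 0, 0, 0): internal (1.00000, 0.00000); octagon support 1.00000 vs apothem 0.8 → ∉ W
#7 (-1, 0, -1, 0): internal (-1.00000, 1.00000); octagon support 1.41421 vs apothem 0.8 → ∉ W
#8 (-1, -1, -1, 1): internal (0.41421, 1.00000); octagon support 1.00000 vs apothem 0.8 → ∉ W
#9 (1, 1, 0, -1): internal (-0.41421, 0.00000); octagon support 0.41421 vs apothem 0.8 → ∈ W

3, 4, 9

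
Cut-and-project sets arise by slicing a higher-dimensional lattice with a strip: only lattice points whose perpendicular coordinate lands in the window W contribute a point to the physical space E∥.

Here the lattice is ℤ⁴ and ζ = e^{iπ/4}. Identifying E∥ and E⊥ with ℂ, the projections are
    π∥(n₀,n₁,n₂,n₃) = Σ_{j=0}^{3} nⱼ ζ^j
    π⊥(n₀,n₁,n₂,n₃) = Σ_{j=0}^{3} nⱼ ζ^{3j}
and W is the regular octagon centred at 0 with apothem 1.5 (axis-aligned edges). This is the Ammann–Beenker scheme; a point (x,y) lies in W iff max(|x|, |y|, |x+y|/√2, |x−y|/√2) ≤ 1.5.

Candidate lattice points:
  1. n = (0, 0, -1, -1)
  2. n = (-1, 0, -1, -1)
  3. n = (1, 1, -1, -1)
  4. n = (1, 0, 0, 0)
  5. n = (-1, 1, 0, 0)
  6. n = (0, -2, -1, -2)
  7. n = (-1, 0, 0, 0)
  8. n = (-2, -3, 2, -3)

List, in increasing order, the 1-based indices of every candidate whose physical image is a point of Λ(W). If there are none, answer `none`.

With ζ = e^{iπ/4} the internal vectors are ζ^0,ζ^3,ζ^6,ζ^9.
candidate 1: n = (0, 0, -1, -1) → π⊥ ≈ (-0.70711, +0.29289); max(|x|,|y|,|x±y|/√2) = 0.70711 ≤ 1.5 ⇒ ∈ W
candidate 2: n = (-1, 0, -1, -1) → π⊥ ≈ (-1.70711, +0.29289); max(|x|,|y|,|x±y|/√2) = 1.70711 > 1.5 ⇒ ∉ W
candidate 3: n = (1, 1, -1, -1) → π⊥ ≈ (-0.41421, +1.00000); max(|x|,|y|,|x±y|/√2) = 1.00000 ≤ 1.5 ⇒ ∈ W
candidate 4: n = (1, 0, 0, 0) → π⊥ ≈ (+1.00000, +0.00000); max(|x|,|y|,|x±y|/√2) = 1.00000 ≤ 1.5 ⇒ ∈ W
candidate 5: n = (-1, 1, 0, 0) → π⊥ ≈ (-1.70711, +0.70711); max(|x|,|y|,|x±y|/√2) = 1.70711 > 1.5 ⇒ ∉ W
candidate 6: n = (0, -2, -1, -2) → π⊥ ≈ (+0.00000, -1.82843); max(|x|,|y|,|x±y|/√2) = 1.82843 > 1.5 ⇒ ∉ W
candidate 7: n = (-1, 0, 0, 0) → π⊥ ≈ (-1.00000, +0.00000); max(|x|,|y|,|x±y|/√2) = 1.00000 ≤ 1.5 ⇒ ∈ W
candidate 8: n = (-2, -3, 2, -3) → π⊥ ≈ (-2.00000, -6.24264); max(|x|,|y|,|x±y|/√2) = 6.24264 > 1.5 ⇒ ∉ W

1, 3, 4, 7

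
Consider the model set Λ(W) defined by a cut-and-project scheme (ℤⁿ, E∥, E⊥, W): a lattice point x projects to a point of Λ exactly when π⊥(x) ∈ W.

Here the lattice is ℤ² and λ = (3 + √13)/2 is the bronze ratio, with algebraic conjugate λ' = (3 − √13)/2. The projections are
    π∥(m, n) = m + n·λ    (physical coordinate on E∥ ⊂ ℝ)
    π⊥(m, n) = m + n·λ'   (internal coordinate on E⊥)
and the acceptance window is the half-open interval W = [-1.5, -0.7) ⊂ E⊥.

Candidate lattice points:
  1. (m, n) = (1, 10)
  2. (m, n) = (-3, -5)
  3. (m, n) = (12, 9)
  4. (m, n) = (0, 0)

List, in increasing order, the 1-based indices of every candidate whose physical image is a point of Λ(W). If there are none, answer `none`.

2

λ' = (3−√13)/2 ≈ -0.30278.
candidate 1: (m,n)=(1,10) → π∥ = 1+10·λ ≈ 34.02776, π⊥ = 1+10·λ' ≈ -2.02776 ∉ [-1.5, -0.7) ⇒ out
candidate 2: (m,n)=(-3,-5) → π∥ = -3-5·λ ≈ -19.51388, π⊥ = -3-5·λ' ≈ -1.48612 ∈ [-1.5, -0.7) ⇒ IN Λ
candidate 3: (m,n)=(12,9) → π∥ = 12+9·λ ≈ 41.72498, π⊥ = 12+9·λ' ≈ 9.27502 ∉ [-1.5, -0.7) ⇒ out
candidate 4: (m,n)=(0,0) → π∥ = 0+0·λ ≈ 0.00000, π⊥ = 0+0·λ' ≈ 0.00000 ∉ [-1.5, -0.7) ⇒ out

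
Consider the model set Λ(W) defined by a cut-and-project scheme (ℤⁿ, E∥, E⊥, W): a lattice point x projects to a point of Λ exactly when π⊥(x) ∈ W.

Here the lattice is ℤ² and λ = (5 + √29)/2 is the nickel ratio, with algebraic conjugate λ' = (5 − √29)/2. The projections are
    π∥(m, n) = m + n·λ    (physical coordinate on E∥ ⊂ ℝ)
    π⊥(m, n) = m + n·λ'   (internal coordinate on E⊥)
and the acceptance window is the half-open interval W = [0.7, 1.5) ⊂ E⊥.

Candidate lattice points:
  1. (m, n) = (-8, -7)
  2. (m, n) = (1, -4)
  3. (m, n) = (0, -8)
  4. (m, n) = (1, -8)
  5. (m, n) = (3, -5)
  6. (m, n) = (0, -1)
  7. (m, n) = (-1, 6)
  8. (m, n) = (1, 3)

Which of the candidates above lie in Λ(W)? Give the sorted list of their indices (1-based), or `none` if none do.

none

Compute λ' = (5−√29)/2 = -0.192582, so π⊥(m,n) = m -0.192582·n.
#1 (-8,-7): internal coord -8 + (-7)·λ' = -6.651923; -6.651923 ∉ [0.7, 1.5) → out
#2 (1,-4): internal coord 1 + (-4)·λ' = +1.770330; +1.770330 ∉ [0.7, 1.5) → out
#3 (0,-8): internal coord 0 + (-8)·λ' = +1.540659; +1.540659 ∉ [0.7, 1.5) → out
#4 (1,-8): internal coord 1 + (-8)·λ' = +2.540659; +2.540659 ∉ [0.7, 1.5) → out
#5 (3,-5): internal coord 3 + (-5)·λ' = +3.962912; +3.962912 ∉ [0.7, 1.5) → out
#6 (0,-1): internal coord 0 + (-1)·λ' = +0.192582; +0.192582 ∉ [0.7, 1.5) → out
#7 (-1,6): internal coord -1 + (6)·λ' = -2.155494; -2.155494 ∉ [0.7, 1.5) → out
#8 (1,3): internal coord 1 + (3)·λ' = +0.422253; +0.422253 ∉ [0.7, 1.5) → out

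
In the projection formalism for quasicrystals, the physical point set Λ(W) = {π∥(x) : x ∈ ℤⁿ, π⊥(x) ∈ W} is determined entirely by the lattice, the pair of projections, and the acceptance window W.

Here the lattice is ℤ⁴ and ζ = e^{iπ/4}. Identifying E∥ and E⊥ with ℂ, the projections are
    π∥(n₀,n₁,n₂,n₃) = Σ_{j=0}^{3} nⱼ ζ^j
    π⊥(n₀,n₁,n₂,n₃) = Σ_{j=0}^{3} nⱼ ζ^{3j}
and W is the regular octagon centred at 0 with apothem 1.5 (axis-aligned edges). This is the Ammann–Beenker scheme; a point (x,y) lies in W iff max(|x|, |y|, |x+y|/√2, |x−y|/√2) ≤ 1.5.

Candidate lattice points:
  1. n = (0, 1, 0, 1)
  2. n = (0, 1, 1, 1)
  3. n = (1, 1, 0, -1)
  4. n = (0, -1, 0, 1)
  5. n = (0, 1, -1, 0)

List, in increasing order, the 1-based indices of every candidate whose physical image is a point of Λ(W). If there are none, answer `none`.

1, 2, 3, 4

π⊥(n) = n₀ + n₁ζ³ + n₂ζ⁶ + n₃ζ⁹ where ζ = e^{iπ/4}.
#1 (0, 1, 0, 1): internal (0.000000, 1.414214); octagon support 1.414214 vs apothem 1.5 → ∈ W
#2 (0, 1, 1, 1): internal (0.000000, 0.414214); octagon support 0.414214 vs apothem 1.5 → ∈ W
#3 (1, 1, 0, -1): internal (-0.414214, 0.000000); octagon support 0.414214 vs apothem 1.5 → ∈ W
#4 (0, -1, 0, 1): internal (1.414214, 0.000000); octagon support 1.414214 vs apothem 1.5 → ∈ W
#5 (0, 1, -1, 0): internal (-0.707107, 1.707107); octagon support 1.707107 vs apothem 1.5 → ∉ W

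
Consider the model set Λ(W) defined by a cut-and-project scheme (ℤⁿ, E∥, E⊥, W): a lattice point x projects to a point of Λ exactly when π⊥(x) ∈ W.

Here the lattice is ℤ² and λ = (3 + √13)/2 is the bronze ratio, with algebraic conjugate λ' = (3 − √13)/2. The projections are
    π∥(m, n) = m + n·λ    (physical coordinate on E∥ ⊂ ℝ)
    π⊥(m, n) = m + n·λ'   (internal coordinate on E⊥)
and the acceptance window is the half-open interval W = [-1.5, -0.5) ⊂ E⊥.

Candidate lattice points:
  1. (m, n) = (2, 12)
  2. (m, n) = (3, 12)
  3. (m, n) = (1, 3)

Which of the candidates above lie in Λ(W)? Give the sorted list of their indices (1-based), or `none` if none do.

2

Compute λ' = (3−√13)/2 = -0.30278, so π⊥(m,n) = m -0.30278·n.
[1] lift (2,12): star map gives -1.63331; window check -1.5 ≤ -1.63331 < -0.5 is false → out
[2] lift (3,12): star map gives -0.63331; window check -1.5 ≤ -0.63331 < -0.5 is true → IN Λ
[3] lift (1,3): star map gives 0.09167; window check -1.5 ≤ 0.09167 < -0.5 is false → out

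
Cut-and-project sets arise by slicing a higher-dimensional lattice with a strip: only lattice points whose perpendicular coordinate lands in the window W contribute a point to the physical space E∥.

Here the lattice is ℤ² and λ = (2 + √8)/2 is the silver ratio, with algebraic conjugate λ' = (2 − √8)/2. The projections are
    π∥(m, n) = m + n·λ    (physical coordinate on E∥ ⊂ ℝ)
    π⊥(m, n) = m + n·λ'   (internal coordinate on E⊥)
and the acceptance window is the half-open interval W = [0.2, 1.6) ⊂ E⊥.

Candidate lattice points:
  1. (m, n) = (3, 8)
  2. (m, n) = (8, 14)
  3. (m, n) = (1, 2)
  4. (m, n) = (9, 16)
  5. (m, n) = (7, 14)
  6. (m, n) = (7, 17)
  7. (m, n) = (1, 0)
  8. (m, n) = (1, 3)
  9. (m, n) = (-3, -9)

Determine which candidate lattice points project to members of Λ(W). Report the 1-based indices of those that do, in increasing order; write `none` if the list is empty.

5, 7, 9

Compute λ' = (2−√8)/2 = -0.41421, so π⊥(m,n) = m -0.41421·n.
[1] lift (3,8): star map gives -0.31371; window check 0.2 ≤ -0.31371 < 1.6 is false → out
[2] lift (8,14): star map gives 2.20101; window check 0.2 ≤ 2.20101 < 1.6 is false → out
[3] lift (1,2): star map gives 0.17157; window check 0.2 ≤ 0.17157 < 1.6 is false → out
[4] lift (9,16): star map gives 2.37258; window check 0.2 ≤ 2.37258 < 1.6 is false → out
[5] lift (7,14): star map gives 1.20101; window check 0.2 ≤ 1.20101 < 1.6 is true → IN Λ
[6] lift (7,17): star map gives -0.04163; window check 0.2 ≤ -0.04163 < 1.6 is false → out
[7] lift (1,0): star map gives 1.00000; window check 0.2 ≤ 1.00000 < 1.6 is true → IN Λ
[8] lift (1,3): star map gives -0.24264; window check 0.2 ≤ -0.24264 < 1.6 is false → out
[9] lift (-3,-9): star map gives 0.72792; window check 0.2 ≤ 0.72792 < 1.6 is true → IN Λ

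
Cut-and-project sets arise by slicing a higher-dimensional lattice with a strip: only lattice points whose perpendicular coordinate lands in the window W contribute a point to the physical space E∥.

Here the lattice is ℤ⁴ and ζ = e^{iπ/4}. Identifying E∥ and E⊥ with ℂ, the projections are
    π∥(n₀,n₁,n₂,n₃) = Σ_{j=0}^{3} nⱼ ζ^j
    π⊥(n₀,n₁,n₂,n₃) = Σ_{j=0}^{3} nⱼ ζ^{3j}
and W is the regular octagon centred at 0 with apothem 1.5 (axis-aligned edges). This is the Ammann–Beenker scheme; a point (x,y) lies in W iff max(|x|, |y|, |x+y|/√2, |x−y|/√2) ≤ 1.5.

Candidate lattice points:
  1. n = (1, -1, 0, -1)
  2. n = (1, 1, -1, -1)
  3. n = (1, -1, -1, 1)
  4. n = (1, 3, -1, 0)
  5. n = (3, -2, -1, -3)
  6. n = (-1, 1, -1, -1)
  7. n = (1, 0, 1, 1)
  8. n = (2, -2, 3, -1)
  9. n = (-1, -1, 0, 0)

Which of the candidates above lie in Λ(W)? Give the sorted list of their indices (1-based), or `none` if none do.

2, 9

With ζ = e^{iπ/4} the internal vectors are ζ^0,ζ^3,ζ^6,ζ^9.
#1 (1, -1, 0, -1): internal (1.0000, -1.4142); octagon support 1.7071 vs apothem 1.5 → ∉ W
#2 (1, 1, -1, -1): internal (-0.4142, 1.0000); octagon support 1.0000 vs apothem 1.5 → ∈ W
#3 (1, -1, -1, 1): internal (2.4142, 1.0000); octagon support 2.4142 vs apothem 1.5 → ∉ W
#4 (1, 3, -1, 0): internal (-1.1213, 3.1213); octagon support 3.1213 vs apothem 1.5 → ∉ W
#5 (3, -2, -1, -3): internal (2.2929, -2.5355); octagon support 3.4142 vs apothem 1.5 → ∉ W
#6 (-1, 1, -1, -1): internal (-2.4142, 1.0000); octagon support 2.4142 vs apothem 1.5 → ∉ W
#7 (1, 0, 1, 1): internal (1.7071, -0.2929); octagon support 1.7071 vs apothem 1.5 → ∉ W
#8 (2, -2, 3, -1): internal (2.7071, -5.1213); octagon support 5.5355 vs apothem 1.5 → ∉ W
#9 (-1, -1, 0, 0): internal (-0.2929, -0.7071); octagon support 0.7071 vs apothem 1.5 → ∈ W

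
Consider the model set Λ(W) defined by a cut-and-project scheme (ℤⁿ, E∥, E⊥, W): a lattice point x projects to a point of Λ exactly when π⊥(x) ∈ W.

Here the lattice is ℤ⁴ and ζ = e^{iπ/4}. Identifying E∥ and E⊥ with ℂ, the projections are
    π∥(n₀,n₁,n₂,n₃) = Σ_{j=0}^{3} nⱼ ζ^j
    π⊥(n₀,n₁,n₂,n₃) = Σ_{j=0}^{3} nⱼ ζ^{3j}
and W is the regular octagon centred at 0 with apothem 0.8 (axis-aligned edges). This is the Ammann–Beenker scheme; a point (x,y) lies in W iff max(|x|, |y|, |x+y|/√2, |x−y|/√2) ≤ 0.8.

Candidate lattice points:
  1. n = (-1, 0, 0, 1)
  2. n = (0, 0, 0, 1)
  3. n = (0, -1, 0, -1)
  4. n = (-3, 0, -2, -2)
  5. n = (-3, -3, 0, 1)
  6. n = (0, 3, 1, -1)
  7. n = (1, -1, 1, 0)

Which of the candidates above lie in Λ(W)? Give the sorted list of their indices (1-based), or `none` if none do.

Internal map: ζ^{3j} for j=0..3 gives (1,0), (−√2/2,√2/2), (0,−1), (√2/2,√2/2).
candidate 1: n = (-1, 0, 0, 1) → π⊥ ≈ (-0.292893, +0.707107); max(|x|,|y|,|x±y|/√2) = 0.707107 ≤ 0.8 ⇒ ∈ W
candidate 2: n = (0, 0, 0, 1) → π⊥ ≈ (+0.707107, +0.707107); max(|x|,|y|,|x±y|/√2) = 1.000000 > 0.8 ⇒ ∉ W
candidate 3: n = (0, -1, 0, -1) → π⊥ ≈ (+0.000000, -1.414214); max(|x|,|y|,|x±y|/√2) = 1.414214 > 0.8 ⇒ ∉ W
candidate 4: n = (-3, 0, -2, -2) → π⊥ ≈ (-4.414214, +0.585786); max(|x|,|y|,|x±y|/√2) = 4.414214 > 0.8 ⇒ ∉ W
candidate 5: n = (-3, -3, 0, 1) → π⊥ ≈ (-0.171573, -1.414214); max(|x|,|y|,|x±y|/√2) = 1.414214 > 0.8 ⇒ ∉ W
candidate 6: n = (0, 3, 1, -1) → π⊥ ≈ (-2.828427, +0.414214); max(|x|,|y|,|x±y|/√2) = 2.828427 > 0.8 ⇒ ∉ W
candidate 7: n = (1, -1, 1, 0) → π⊥ ≈ (+1.707107, -1.707107); max(|x|,|y|,|x±y|/√2) = 2.414214 > 0.8 ⇒ ∉ W

1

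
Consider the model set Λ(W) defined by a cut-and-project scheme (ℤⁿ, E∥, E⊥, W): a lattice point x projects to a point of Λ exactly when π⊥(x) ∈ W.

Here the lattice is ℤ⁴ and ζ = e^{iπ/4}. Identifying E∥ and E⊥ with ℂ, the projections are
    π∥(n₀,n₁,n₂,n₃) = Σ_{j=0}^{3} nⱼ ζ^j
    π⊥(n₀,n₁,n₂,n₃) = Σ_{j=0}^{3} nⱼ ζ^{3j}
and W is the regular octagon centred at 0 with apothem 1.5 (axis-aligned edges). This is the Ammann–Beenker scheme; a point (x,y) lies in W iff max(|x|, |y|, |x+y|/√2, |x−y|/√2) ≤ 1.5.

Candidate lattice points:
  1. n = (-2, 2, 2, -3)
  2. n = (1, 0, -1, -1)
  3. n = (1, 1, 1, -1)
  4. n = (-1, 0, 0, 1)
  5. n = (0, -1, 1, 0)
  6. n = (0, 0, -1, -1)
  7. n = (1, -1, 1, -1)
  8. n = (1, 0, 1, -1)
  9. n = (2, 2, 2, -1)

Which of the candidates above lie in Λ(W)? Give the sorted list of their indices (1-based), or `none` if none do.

Internal map: ζ^{3j} for j=0..3 gives (1,0), (−√2/2,√2/2), (0,−1), (√2/2,√2/2).
candidate 1: n = (-2, 2, 2, -3) → π⊥ ≈ (-5.53553, -2.70711); max(|x|,|y|,|x±y|/√2) = 5.82843 > 1.5 ⇒ ∉ W
candidate 2: n = (1, 0, -1, -1) → π⊥ ≈ (+0.29289, +0.29289); max(|x|,|y|,|x±y|/√2) = 0.41421 ≤ 1.5 ⇒ ∈ W
candidate 3: n = (1, 1, 1, -1) → π⊥ ≈ (-0.41421, -1.00000); max(|x|,|y|,|x±y|/√2) = 1.00000 ≤ 1.5 ⇒ ∈ W
candidate 4: n = (-1, 0, 0, 1) → π⊥ ≈ (-0.29289, +0.70711); max(|x|,|y|,|x±y|/√2) = 0.70711 ≤ 1.5 ⇒ ∈ W
candidate 5: n = (0, -1, 1, 0) → π⊥ ≈ (+0.70711, -1.70711); max(|x|,|y|,|x±y|/√2) = 1.70711 > 1.5 ⇒ ∉ W
candidate 6: n = (0, 0, -1, -1) → π⊥ ≈ (-0.70711, +0.29289); max(|x|,|y|,|x±y|/√2) = 0.70711 ≤ 1.5 ⇒ ∈ W
candidate 7: n = (1, -1, 1, -1) → π⊥ ≈ (+1.00000, -2.41421); max(|x|,|y|,|x±y|/√2) = 2.41421 > 1.5 ⇒ ∉ W
candidate 8: n = (1, 0, 1, -1) → π⊥ ≈ (+0.29289, -1.70711); max(|x|,|y|,|x±y|/√2) = 1.70711 > 1.5 ⇒ ∉ W
candidate 9: n = (2, 2, 2, -1) → π⊥ ≈ (-0.12132, -1.29289); max(|x|,|y|,|x±y|/√2) = 1.29289 ≤ 1.5 ⇒ ∈ W

2, 3, 4, 6, 9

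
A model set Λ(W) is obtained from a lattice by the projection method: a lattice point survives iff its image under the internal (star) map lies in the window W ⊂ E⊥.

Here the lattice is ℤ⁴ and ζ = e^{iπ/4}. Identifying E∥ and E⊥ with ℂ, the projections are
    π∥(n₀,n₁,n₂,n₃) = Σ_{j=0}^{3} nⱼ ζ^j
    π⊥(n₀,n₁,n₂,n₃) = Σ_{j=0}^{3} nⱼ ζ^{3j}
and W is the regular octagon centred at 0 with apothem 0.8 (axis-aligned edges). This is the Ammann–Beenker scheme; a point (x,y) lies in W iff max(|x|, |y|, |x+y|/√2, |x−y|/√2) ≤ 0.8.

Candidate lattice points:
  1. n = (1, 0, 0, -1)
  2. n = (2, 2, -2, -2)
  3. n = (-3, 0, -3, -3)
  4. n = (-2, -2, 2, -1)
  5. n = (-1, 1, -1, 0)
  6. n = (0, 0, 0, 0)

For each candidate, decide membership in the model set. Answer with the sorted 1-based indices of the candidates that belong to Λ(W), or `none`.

Internal map: ζ^{3j} for j=0..3 gives (1,0), (−√2/2,√2/2), (0,−1), (√2/2,√2/2).
candidate 1: n = (1, 0, 0, -1) → π⊥ ≈ (+0.29289, -0.70711); max(|x|,|y|,|x±y|/√2) = 0.70711 ≤ 0.8 ⇒ ∈ W
candidate 2: n = (2, 2, -2, -2) → π⊥ ≈ (-0.82843, +2.00000); max(|x|,|y|,|x±y|/√2) = 2.00000 > 0.8 ⇒ ∉ W
candidate 3: n = (-3, 0, -3, -3) → π⊥ ≈ (-5.12132, +0.87868); max(|x|,|y|,|x±y|/√2) = 5.12132 > 0.8 ⇒ ∉ W
candidate 4: n = (-2, -2, 2, -1) → π⊥ ≈ (-1.29289, -4.12132); max(|x|,|y|,|x±y|/√2) = 4.12132 > 0.8 ⇒ ∉ W
candidate 5: n = (-1, 1, -1, 0) → π⊥ ≈ (-1.70711, +1.70711); max(|x|,|y|,|x±y|/√2) = 2.41421 > 0.8 ⇒ ∉ W
candidate 6: n = (0, 0, 0, 0) → π⊥ ≈ (+0.00000, +0.00000); max(|x|,|y|,|x±y|/√2) = 0.00000 ≤ 0.8 ⇒ ∈ W

1, 6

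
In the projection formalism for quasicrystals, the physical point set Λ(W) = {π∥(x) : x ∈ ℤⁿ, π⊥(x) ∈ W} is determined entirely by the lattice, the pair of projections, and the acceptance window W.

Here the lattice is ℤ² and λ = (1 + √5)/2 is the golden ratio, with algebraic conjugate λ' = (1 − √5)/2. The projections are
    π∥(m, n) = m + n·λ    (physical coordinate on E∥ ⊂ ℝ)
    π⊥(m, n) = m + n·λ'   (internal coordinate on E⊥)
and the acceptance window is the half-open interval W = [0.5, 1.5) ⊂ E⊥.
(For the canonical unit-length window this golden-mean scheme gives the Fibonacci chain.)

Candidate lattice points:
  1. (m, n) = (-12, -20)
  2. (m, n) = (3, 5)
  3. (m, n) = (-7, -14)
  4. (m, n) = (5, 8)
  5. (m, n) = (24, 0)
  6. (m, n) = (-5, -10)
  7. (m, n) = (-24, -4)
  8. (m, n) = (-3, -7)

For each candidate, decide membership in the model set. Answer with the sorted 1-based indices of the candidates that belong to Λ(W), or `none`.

6, 8

λ' = (1−√5)/2 ≈ -0.61803.
#1 (-12,-20): internal coord -12 + (-20)·λ' = +0.36068; +0.36068 ∉ [0.5, 1.5) → out
#2 (3,5): internal coord 3 + (5)·λ' = -0.09017; -0.09017 ∉ [0.5, 1.5) → out
#3 (-7,-14): internal coord -7 + (-14)·λ' = +1.65248; +1.65248 ∉ [0.5, 1.5) → out
#4 (5,8): internal coord 5 + (8)·λ' = +0.05573; +0.05573 ∉ [0.5, 1.5) → out
#5 (24,0): internal coord 24 + (0)·λ' = +24.00000; +24.00000 ∉ [0.5, 1.5) → out
#6 (-5,-10): internal coord -5 + (-10)·λ' = +1.18034; +1.18034 ∈ [0.5, 1.5) → IN Λ
#7 (-24,-4): internal coord -24 + (-4)·λ' = -21.52786; -21.52786 ∉ [0.5, 1.5) → out
#8 (-3,-7): internal coord -3 + (-7)·λ' = +1.32624; +1.32624 ∈ [0.5, 1.5) → IN Λ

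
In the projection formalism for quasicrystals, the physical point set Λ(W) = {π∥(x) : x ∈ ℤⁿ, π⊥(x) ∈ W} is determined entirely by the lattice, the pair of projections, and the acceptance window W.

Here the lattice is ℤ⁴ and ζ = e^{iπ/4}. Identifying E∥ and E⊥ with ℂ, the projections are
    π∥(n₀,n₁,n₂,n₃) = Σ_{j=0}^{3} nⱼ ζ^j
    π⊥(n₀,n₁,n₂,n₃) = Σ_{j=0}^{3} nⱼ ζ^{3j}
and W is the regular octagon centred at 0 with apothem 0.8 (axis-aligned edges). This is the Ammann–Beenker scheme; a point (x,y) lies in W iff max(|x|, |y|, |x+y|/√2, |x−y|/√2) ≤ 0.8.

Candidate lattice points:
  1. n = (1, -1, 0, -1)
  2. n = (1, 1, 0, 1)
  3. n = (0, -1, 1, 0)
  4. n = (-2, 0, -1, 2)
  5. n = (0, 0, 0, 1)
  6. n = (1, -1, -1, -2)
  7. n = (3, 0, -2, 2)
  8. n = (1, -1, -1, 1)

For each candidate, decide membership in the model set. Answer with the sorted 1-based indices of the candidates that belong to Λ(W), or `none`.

none

Internal map: ζ^{3j} for j=0..3 gives (1,0), (−√2/2,√2/2), (0,−1), (√2/2,√2/2).
candidate 1: n = (1, -1, 0, -1) → π⊥ ≈ (+1.00000, -1.41421); max(|x|,|y|,|x±y|/√2) = 1.70711 > 0.8 ⇒ ∉ W
candidate 2: n = (1, 1, 0, 1) → π⊥ ≈ (+1.00000, +1.41421); max(|x|,|y|,|x±y|/√2) = 1.70711 > 0.8 ⇒ ∉ W
candidate 3: n = (0, -1, 1, 0) → π⊥ ≈ (+0.70711, -1.70711); max(|x|,|y|,|x±y|/√2) = 1.70711 > 0.8 ⇒ ∉ W
candidate 4: n = (-2, 0, -1, 2) → π⊥ ≈ (-0.58579, +2.41421); max(|x|,|y|,|x±y|/√2) = 2.41421 > 0.8 ⇒ ∉ W
candidate 5: n = (0, 0, 0, 1) → π⊥ ≈ (+0.70711, +0.70711); max(|x|,|y|,|x±y|/√2) = 1.00000 > 0.8 ⇒ ∉ W
candidate 6: n = (1, -1, -1, -2) → π⊥ ≈ (+0.29289, -1.12132); max(|x|,|y|,|x±y|/√2) = 1.12132 > 0.8 ⇒ ∉ W
candidate 7: n = (3, 0, -2, 2) → π⊥ ≈ (+4.41421, +3.41421); max(|x|,|y|,|x±y|/√2) = 5.53553 > 0.8 ⇒ ∉ W
candidate 8: n = (1, -1, -1, 1) → π⊥ ≈ (+2.41421, +1.00000); max(|x|,|y|,|x±y|/√2) = 2.41421 > 0.8 ⇒ ∉ W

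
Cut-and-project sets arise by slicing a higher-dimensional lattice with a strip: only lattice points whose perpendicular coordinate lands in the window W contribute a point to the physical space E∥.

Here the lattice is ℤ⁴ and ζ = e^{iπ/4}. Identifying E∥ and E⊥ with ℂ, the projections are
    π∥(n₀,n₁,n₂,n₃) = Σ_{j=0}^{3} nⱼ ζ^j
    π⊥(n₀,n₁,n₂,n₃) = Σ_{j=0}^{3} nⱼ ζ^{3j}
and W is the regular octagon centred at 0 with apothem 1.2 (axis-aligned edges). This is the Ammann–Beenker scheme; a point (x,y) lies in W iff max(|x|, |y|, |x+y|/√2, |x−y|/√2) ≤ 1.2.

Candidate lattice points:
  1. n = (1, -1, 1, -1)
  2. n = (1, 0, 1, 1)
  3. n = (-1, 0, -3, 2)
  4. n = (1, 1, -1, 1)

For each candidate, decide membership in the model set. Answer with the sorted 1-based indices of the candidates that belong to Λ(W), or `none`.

none

With ζ = e^{iπ/4} the internal vectors are ζ^0,ζ^3,ζ^6,ζ^9.
candidate 1: n = (1, -1, 1, -1) → π⊥ ≈ (+1.000000, -2.414214); max(|x|,|y|,|x±y|/√2) = 2.414214 > 1.2 ⇒ ∉ W
candidate 2: n = (1, 0, 1, 1) → π⊥ ≈ (+1.707107, -0.292893); max(|x|,|y|,|x±y|/√2) = 1.707107 > 1.2 ⇒ ∉ W
candidate 3: n = (-1, 0, -3, 2) → π⊥ ≈ (+0.414214, +4.414214); max(|x|,|y|,|x±y|/√2) = 4.414214 > 1.2 ⇒ ∉ W
candidate 4: n = (1, 1, -1, 1) → π⊥ ≈ (+1.000000, +2.414214); max(|x|,|y|,|x±y|/√2) = 2.414214 > 1.2 ⇒ ∉ W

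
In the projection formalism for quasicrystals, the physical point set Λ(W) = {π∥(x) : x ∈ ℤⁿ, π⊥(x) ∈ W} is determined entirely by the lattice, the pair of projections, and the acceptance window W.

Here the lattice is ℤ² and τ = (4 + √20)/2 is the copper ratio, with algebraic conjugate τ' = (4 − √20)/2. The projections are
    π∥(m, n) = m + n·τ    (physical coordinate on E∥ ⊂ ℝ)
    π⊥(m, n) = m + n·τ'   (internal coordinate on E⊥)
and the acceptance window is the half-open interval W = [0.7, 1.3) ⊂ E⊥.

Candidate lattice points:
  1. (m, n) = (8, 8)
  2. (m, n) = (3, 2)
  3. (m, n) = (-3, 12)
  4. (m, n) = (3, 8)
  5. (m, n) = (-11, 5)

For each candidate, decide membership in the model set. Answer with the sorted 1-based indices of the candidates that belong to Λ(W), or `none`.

τ' = (4−√20)/2 ≈ -0.23607.
#1 (8,8): internal coord 8 + (8)·τ' = +6.11146; +6.11146 ∉ [0.7, 1.3) → out
#2 (3,2): internal coord 3 + (2)·τ' = +2.52786; +2.52786 ∉ [0.7, 1.3) → out
#3 (-3,12): internal coord -3 + (12)·τ' = -5.83282; -5.83282 ∉ [0.7, 1.3) → out
#4 (3,8): internal coord 3 + (8)·τ' = +1.11146; +1.11146 ∈ [0.7, 1.3) → IN Λ
#5 (-11,5): internal coord -11 + (5)·τ' = -12.18034; -12.18034 ∉ [0.7, 1.3) → out

4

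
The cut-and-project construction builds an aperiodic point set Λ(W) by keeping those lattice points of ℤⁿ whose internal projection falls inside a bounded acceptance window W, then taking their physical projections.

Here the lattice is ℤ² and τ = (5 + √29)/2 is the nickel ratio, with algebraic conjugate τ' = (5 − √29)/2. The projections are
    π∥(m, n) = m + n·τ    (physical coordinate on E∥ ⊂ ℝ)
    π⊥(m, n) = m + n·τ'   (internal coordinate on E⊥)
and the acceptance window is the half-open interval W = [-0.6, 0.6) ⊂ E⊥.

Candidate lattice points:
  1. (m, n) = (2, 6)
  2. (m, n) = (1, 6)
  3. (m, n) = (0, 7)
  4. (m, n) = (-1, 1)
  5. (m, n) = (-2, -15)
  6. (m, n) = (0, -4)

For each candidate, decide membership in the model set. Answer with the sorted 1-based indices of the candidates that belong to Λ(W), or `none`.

Numerically τ ≈ 5.19258 and τ' = −1/τ ≈ -0.19258.
candidate 1: (m,n)=(2,6) → π∥ = 2+6·τ ≈ 33.15549, π⊥ = 2+6·τ' ≈ 0.84451 ∉ [-0.6, 0.6) ⇒ out
candidate 2: (m,n)=(1,6) → π∥ = 1+6·τ ≈ 32.15549, π⊥ = 1+6·τ' ≈ -0.15549 ∈ [-0.6, 0.6) ⇒ IN Λ
candidate 3: (m,n)=(0,7) → π∥ = 0+7·τ ≈ 36.34808, π⊥ = 0+7·τ' ≈ -1.34808 ∉ [-0.6, 0.6) ⇒ out
candidate 4: (m,n)=(-1,1) → π∥ = -1+1·τ ≈ 4.19258, π⊥ = -1+1·τ' ≈ -1.19258 ∉ [-0.6, 0.6) ⇒ out
candidate 5: (m,n)=(-2,-15) → π∥ = -2-15·τ ≈ -79.88874, π⊥ = -2-15·τ' ≈ 0.88874 ∉ [-0.6, 0.6) ⇒ out
candidate 6: (m,n)=(0,-4) → π∥ = 0-4·τ ≈ -20.77033, π⊥ = 0-4·τ' ≈ 0.77033 ∉ [-0.6, 0.6) ⇒ out

2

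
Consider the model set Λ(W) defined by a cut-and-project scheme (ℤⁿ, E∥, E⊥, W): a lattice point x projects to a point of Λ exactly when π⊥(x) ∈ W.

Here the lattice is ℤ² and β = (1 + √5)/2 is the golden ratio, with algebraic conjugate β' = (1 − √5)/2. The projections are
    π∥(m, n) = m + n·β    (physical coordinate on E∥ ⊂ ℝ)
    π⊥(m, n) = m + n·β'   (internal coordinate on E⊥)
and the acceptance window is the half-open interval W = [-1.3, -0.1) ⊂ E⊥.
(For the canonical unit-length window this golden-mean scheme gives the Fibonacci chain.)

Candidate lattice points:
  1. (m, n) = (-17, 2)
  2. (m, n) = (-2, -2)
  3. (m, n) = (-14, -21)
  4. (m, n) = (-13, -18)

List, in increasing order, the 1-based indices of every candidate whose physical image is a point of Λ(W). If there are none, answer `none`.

2, 3

Compute β' = (1−√5)/2 = -0.61803, so π⊥(m,n) = m -0.61803·n.
[1] lift (-17,2): star map gives -18.23607; window check -1.3 ≤ -18.23607 < -0.1 is false → out
[2] lift (-2,-2): star map gives -0.76393; window check -1.3 ≤ -0.76393 < -0.1 is true → IN Λ
[3] lift (-14,-21): star map gives -1.02129; window check -1.3 ≤ -1.02129 < -0.1 is true → IN Λ
[4] lift (-13,-18): star map gives -1.87539; window check -1.3 ≤ -1.87539 < -0.1 is false → out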